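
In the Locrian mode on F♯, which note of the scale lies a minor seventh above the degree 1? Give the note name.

The scale is F♯ G A B C D E.
The degree 1 is F♯; a minor seventh above that is E — scale degree 7.

E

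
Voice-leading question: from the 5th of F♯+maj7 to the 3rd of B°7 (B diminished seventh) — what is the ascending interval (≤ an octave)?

d2

F♯+maj7 has C𝄪 as its 5th, and B°7 (B diminished seventh) has D as its 3rd.
2 letter names make it a second; at 0 semitones (a whole step narrower than major) the quality is diminished.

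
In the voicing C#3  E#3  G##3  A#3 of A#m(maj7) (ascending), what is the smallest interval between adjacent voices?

Adjacent intervals: C#3→E#3 = major third; E#3→G##3 = major third; G##3→A#3 = minor second.
The smallest is G##3 to A#3, a minor second (1 semitone).

minor second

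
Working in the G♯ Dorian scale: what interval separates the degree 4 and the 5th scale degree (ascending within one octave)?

G♯ dorian: G♯ A♯ B C♯ D♯ E♯ F♯.
That puts C♯ below D♯.
Counting 2 letters and 2 half steps from C♯ gives a major second.

major 2nd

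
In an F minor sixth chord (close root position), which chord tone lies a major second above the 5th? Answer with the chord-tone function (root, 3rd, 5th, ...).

Fmin6 is spelled F, Ab, C, D.
The 5th is C. A major second above C is D.
D is the chord's 6th.

6th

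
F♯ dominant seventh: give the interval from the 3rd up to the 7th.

diminished fifth

Spelling the chord: F♯, A♯, C♯, E.
That puts A♯ below E.
From A♯ to E: 6 semitones over a fifth = diminished.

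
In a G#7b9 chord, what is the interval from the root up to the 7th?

m7

The chord tones of G#7b9 are G#, B#, D#, F#, A.
The root is G# and the 7th is F#.
G# up to F# is 10 semitones, a half step narrower than a major seventh, so the interval is minor.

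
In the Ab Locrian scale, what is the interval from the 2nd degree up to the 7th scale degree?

Ab locrian: Ab Bbb Cb Db Ebb Fb Gb.
So we need the interval from Bbb up to Gb.
Counting 6 letters and 9 half steps from Bbb gives a major sixth.

M6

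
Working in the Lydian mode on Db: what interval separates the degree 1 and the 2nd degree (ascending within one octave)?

Db lydian: Db Eb F G Ab Bb C.
The degree 1 is Db and the scale degree 2 is Eb.
Counting 2 letters and 2 half steps from Db gives a major second.

major 2nd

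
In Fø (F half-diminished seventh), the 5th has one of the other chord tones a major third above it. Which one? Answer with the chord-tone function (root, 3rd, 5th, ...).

7th

Fm7b5: F A♭ C♭ E♭.
The 5th is C♭. A major third above C♭ is E♭.
E♭ is the chord's 7th.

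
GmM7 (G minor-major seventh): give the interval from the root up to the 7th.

major seventh

GmM7: G Bb D F#.
That puts G below F#.
G up to F# spans 7 letter names and 11 semitones — a major seventh.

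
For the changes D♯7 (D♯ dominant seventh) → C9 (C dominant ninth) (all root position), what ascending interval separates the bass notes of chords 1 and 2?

diminished 7th

The roots are D♯ and C.
From D♯ to C: 9 semitones over a seventh = diminished.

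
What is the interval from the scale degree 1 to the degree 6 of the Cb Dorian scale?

major sixth

Cb dorian: Cb Db Ebb Fb Gb Ab Bbb.
Scale degree 1 = Cb; 6th scale degree = Ab.
Cb up to Ab spans 6 letter names and 9 semitones — a major sixth.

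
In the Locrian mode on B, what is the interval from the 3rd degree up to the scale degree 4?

Spelling the Locrian mode on B: B C D E F G A.
The 3rd degree is D and the 4th scale degree is E.
From D to E is 2 semitones, exactly the major second.

major 2nd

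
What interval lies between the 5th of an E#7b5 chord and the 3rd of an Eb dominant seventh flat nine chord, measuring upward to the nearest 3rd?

E#7b5 has B as its 5th, and Eb dominant seventh flat nine has G as its 3rd.
From B to G: 8 semitones over a sixth = minor.

minor sixth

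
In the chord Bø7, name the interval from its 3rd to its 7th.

B half-diminished seventh is spelled B, D, F, A.
So we need the interval from D up to A.
Counting 5 letters and 7 half steps from D gives a perfect fifth.

perfect fifth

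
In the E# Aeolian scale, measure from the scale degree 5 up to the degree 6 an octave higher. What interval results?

minor ninth

Spelling the E# Aeolian scale: E# F## G# A# B# C# D#.
Scale degree 5 = B#; scale degree 6 (up an octave) = C#.
From B# to C#: 13 semitones over a ninth = minor.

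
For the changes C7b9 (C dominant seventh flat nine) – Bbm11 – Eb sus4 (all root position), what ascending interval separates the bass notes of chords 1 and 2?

minor seventh

The roots are C and Bb.
C up to Bb is 10 semitones, a half step narrower than a major seventh, so the interval is minor.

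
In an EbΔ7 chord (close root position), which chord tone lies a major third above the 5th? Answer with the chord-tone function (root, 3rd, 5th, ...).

7th

EbM7 (Eb major seventh): Eb, G, Bb, D.
The 5th is Bb. A major third above Bb is D.
D is the chord's 7th.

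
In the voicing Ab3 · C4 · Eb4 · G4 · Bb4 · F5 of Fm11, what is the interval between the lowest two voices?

Those voices are Ab3 and C4.
Counting 3 letters and 4 half steps from Ab gives a major third.

major third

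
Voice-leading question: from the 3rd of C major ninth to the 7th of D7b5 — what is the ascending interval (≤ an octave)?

The 3rd of C major ninth is E; the 7th of D7b5 is C.
E up to C is 8 semitones, a half step narrower than a major sixth, so the interval is minor.

minor sixth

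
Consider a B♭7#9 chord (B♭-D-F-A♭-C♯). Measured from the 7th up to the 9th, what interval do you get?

augmented third

That puts A♭ below C♯.
From A♭ to C♯: 5 semitones over a third = augmented.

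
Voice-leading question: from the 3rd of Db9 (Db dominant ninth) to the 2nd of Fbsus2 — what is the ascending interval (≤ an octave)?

minor second

Db9 (Db dominant ninth) has F as its 3rd, and Fbsus2 has Gb as its 2nd.
F up to Gb is 1 semitone, a half step narrower than a major second, so the interval is minor.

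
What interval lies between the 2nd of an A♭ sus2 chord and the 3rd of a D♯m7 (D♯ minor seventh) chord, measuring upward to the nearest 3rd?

A♭ sus2 has B♭ as its 2nd, and D♯m7 (D♯ minor seventh) has F♯ as its 3rd.
From B♭ to F♯: 8 semitones over a fifth = augmented.

augmented fifth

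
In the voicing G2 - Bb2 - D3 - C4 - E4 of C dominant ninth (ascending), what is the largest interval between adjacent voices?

Adjacent intervals: G2→Bb2 = minor third; Bb2→D3 = major third; D3→C4 = minor seventh; C4→E4 = major third.
The largest is D3 to C4, a minor seventh (10 semitones).

minor seventh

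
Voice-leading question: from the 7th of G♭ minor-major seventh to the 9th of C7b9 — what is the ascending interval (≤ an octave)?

minor sixth

The 7th of G♭ minor-major seventh is F; the 9th of C7b9 is D♭.
F up to D♭ is 8 semitones, a half step narrower than a major sixth, so the interval is minor.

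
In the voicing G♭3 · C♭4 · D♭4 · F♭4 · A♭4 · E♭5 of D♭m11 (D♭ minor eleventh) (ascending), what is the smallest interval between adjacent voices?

major second

Adjacent intervals: G♭3→C♭4 = perfect fourth; C♭4→D♭4 = major second; D♭4→F♭4 = minor third; F♭4→A♭4 = major third; A♭4→E♭5 = perfect fifth.
The smallest is C♭4 to D♭4, a major second (2 semitones).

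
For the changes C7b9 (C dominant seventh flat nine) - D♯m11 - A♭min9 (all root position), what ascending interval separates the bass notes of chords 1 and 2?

augmented second

The roots are C and D♯.
C up to D♯ is 3 semitones, a half step wider than a major second, so the interval is augmented.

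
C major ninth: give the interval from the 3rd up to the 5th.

Cmaj9 is spelled C–E–G–B–D.
3rd = E; 5th = G.
E up to G is 3 semitones, a half step narrower than a major third, so the interval is minor.

m3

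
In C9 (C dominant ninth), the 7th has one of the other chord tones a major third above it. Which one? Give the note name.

Spelling the chord: C–E–G–Bb–D.
The 7th is Bb. A major third above Bb is D.
D is the chord's 9th.

D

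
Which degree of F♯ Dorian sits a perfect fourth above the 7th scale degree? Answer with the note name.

A

The scale is F♯ G♯ A B C♯ D♯ E.
The 7th scale degree is E; a perfect fourth above that is A — scale degree 3.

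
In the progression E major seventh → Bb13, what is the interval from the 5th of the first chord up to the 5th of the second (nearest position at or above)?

E major seventh has B as its 5th, and Bb13 has F as its 5th.
5 letter names make it a fifth; at 6 semitones (a half step narrower than perfect) the quality is diminished.

diminished 5th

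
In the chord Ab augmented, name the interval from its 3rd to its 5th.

major third

Abaug is spelled Ab-C-E.
So we need the interval from C up to E.
Counting 3 letters and 4 half steps from C gives a major third.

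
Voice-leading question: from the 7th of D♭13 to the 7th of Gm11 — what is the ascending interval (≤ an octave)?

A4

D♭13 has C♭ as its 7th, and Gm11 has F as its 7th.
4 letter names make it a fourth; at 6 semitones (a half step wider than perfect) the quality is augmented.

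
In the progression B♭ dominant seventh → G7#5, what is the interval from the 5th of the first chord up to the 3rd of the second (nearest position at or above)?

augmented fourth

B♭ dominant seventh has F as its 5th, and G7#5 has B as its 3rd.
4 letter names make it a fourth; at 6 semitones (a half step wider than perfect) the quality is augmented.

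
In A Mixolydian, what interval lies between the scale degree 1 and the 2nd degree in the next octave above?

The scale runs A B C# D E F# G.
That puts A below B.
From A to B is 14 semitones, exactly the major ninth.

major ninth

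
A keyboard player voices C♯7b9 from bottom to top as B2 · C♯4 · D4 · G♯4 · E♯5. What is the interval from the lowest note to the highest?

augmented 18th

The outer voices are B2 and E♯5.
18 letter names make it a 18th; at 30 semitones (a half step wider than perfect) the quality is augmented.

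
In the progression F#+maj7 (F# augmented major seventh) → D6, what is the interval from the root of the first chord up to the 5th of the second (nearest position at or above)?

F#+maj7 (F# augmented major seventh) has F# as its root, and D6 has A as its 5th.
F# up to A is 3 semitones, a half step narrower than a major third, so the interval is minor.

m3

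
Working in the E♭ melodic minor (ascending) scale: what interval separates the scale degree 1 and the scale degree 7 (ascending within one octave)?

The scale runs E♭ F G♭ A♭ B♭ C D.
The scale degree 1 is E♭ and the 7th scale degree is D.
Counting 7 letters and 11 half steps from E♭ gives a major seventh.

major seventh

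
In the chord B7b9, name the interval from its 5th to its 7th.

m3

B7b9: B–D♯–F♯–A–C.
So we need the interval from F♯ up to A.
3 letter names make it a third; at 3 semitones (a half step narrower than major) the quality is minor.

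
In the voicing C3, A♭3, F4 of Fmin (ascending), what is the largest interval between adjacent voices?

major sixth

Adjacent intervals: C3→A♭3 = minor sixth; A♭3→F4 = major sixth.
The largest is A♭3 to F4, a major sixth (9 semitones).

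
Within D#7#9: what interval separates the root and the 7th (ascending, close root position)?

The chord tones of D# dominant seventh sharp nine are D#–F##–A#–C#–E##.
The root is D# and the 7th is C#.
From D# to C#: 10 semitones over a seventh = minor.

minor 7th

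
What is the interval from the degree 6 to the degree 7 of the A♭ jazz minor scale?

The scale runs A♭ B♭ C♭ D♭ E♭ F G.
Degree 6 = F; 7th scale degree = G.
From F to G is 2 semitones, exactly the major second.

major second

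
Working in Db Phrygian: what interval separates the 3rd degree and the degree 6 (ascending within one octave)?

The scale runs Db Ebb Fb Gb Ab Bbb Cb.
The 3rd degree is Fb and the 6th scale degree is Bbb.
From Fb to Bbb is 5 semitones, exactly the perfect fourth.

perfect 4th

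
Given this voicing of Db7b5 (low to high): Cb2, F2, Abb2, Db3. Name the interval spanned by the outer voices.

M9

The outer voices are Cb2 and Db3.
Counting 9 letters and 14 half steps from Cb gives a major ninth.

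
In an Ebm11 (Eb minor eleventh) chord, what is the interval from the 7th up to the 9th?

major 3rd

The chord tones of Eb minor eleventh are Eb-Gb-Bb-Db-F-Ab.
That puts Db below F.
Counting 3 letters and 4 half steps from Db gives a major third.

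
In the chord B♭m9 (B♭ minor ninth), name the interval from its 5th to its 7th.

B♭ minor ninth: B♭-D♭-F-A♭-C.
That puts F below A♭.
3 letter names make it a third; at 3 semitones (a half step narrower than major) the quality is minor.

minor third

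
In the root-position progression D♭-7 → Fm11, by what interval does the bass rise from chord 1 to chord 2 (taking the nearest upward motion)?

major 3rd

The roots are D♭ and F.
Counting 3 letters and 4 half steps from D♭ gives a major third.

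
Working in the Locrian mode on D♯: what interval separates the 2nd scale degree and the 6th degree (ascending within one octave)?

Spelling the Locrian mode on D♯: D♯ E F♯ G♯ A B C♯.
The 2nd scale degree is E and the degree 6 is B.
From E to B is 7 semitones, exactly the perfect fifth.

perfect fifth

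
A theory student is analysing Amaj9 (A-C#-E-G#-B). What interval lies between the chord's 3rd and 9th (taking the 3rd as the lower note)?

minor seventh

3rd = C#; 9th = B.
C# up to B is 10 semitones, a half step narrower than a major seventh, so the interval is minor.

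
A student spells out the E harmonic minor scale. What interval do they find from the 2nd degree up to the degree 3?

Spelling the E harmonic minor scale: E F♯ G A B C D♯.
The 2nd degree is F♯ and the 3rd scale degree is G.
2 letter names make it a second; at 1 semitone (a half step narrower than major) the quality is minor.

m2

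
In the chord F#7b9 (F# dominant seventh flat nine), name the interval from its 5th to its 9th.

d5

The chord tones of F#7b9 (F# dominant seventh flat nine) are F#, A#, C#, E, G.
That puts C# below G.
From C# to G: 6 semitones over a fifth = diminished.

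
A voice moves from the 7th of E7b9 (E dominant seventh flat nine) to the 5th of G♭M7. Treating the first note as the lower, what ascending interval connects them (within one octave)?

E7b9 (E dominant seventh flat nine) has D as its 7th, and G♭M7 has D♭ as its 5th.
D up to D♭ is 11 semitones, a half step narrower than a perfect octave, so the interval is diminished.

diminished octave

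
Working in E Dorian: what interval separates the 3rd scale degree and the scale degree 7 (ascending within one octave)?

perfect fifth

The scale runs E F♯ G A B C♯ D.
The 3rd scale degree is G and the degree 7 is D.
From G to D is 7 semitones, exactly the perfect fifth.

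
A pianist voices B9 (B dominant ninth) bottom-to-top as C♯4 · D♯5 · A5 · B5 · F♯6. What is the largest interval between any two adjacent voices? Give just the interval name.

Adjacent intervals: C♯4→D♯5 = major ninth; D♯5→A5 = diminished fifth; A5→B5 = major second; B5→F♯6 = perfect fifth.
The largest is C♯4 to D♯5, a major ninth (14 semitones).

major ninth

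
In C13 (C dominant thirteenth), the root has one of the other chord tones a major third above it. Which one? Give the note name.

E

C13 is spelled C, E, G, Bb, D, A.
The root is C. A major third above C is E.
E is the chord's 3rd.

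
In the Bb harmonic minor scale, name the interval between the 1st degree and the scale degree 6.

The scale runs Bb C Db Eb F Gb A.
1st degree = Bb; scale degree 6 = Gb.
From Bb to Gb: 8 semitones over a sixth = minor.

minor sixth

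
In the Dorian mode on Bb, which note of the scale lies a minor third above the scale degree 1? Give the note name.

Db

The scale is Bb C Db Eb F G Ab.
The scale degree 1 is Bb; a minor third above that is Db — scale degree 3.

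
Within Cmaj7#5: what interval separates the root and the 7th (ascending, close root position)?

C augmented major seventh: C–E–G♯–B.
So we need the interval from C up to B.
Counting 7 letters and 11 half steps from C gives a major seventh.

M7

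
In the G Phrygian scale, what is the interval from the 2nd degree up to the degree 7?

G phrygian: G A♭ B♭ C D E♭ F.
So we need the interval from A♭ up to F.
Counting 6 letters and 9 half steps from A♭ gives a major sixth.

M6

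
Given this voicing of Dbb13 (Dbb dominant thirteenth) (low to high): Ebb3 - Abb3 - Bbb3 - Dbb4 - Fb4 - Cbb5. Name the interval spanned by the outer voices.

The outer voices are Ebb3 and Cbb5.
13 letter names make it a thirteenth; at 20 semitones (a half step narrower than major) the quality is minor.

minor thirteenth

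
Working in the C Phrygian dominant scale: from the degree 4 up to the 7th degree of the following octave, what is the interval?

perfect eleventh

Spelling the C Phrygian dominant scale: C Db E F G Ab Bb.
So we need the interval from F up to Bb.
Counting 11 letters and 17 half steps from F gives a perfect eleventh.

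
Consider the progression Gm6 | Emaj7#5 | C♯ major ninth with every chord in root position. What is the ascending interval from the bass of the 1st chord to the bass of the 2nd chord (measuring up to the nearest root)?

The roots are G and E.
Counting 6 letters and 9 half steps from G gives a major sixth.

major 6th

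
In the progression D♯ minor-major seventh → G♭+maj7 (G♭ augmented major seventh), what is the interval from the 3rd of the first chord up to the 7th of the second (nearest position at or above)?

d8

D♯ minor-major seventh has F♯ as its 3rd, and G♭+maj7 (G♭ augmented major seventh) has F as its 7th.
From F♯ to F: 11 semitones over an octave = diminished.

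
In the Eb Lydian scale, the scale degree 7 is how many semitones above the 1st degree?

The scale is Eb F G A Bb C D.
Eb up to D is a major seventh — 11 semitones.

11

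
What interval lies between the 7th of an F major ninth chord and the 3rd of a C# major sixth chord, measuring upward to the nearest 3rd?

augmented unison

The 7th of F major ninth is E; the 3rd of C# major sixth is E#.
E up to E# is 1 semitone, a half step wider than a perfect unison, so the interval is augmented.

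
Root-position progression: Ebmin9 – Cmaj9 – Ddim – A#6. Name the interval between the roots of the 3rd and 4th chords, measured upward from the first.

augmented 5th

The roots are D and A#.
From D to A#: 8 semitones over a fifth = augmented.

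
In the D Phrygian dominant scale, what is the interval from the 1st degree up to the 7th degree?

The scale runs D E♭ F♯ G A B♭ C.
1st degree = D; 7th degree = C.
From D to C: 10 semitones over a seventh = minor.

minor 7th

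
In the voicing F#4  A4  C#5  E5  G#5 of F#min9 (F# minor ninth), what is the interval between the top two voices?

major 3rd

Those voices are E5 and G#5.
Counting 3 letters and 4 half steps from E gives a major third.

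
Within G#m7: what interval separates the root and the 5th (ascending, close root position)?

P5

G#-7 (G# minor seventh) is spelled G# B D# F#.
Root = G#; 5th = D#.
G# up to D# spans 5 letter names and 7 semitones — a perfect fifth.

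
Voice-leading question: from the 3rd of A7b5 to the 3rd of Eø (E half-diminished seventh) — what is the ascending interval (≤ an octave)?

A7b5 has C# as its 3rd, and Eø (E half-diminished seventh) has G as its 3rd.
C# up to G is 6 semitones, a half step narrower than a perfect fifth, so the interval is diminished.

diminished 5th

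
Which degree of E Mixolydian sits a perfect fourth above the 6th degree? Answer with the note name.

The scale is E F# G# A B C# D.
The 6th degree is C#; a perfect fourth above that is F# — scale degree 2.

F#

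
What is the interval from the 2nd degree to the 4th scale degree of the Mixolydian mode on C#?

Spelling the Mixolydian mode on C#: C# D# E# F# G# A# B.
That puts D# below F#.
From D# to F#: 3 semitones over a third = minor.

minor third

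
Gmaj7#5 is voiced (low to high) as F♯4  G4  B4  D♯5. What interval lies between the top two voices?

Those voices are B4 and D♯5.
B up to D♯ spans 3 letter names and 4 semitones — a major third.

major 3rd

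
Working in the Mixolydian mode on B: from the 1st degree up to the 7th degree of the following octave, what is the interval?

B mixolydian: B C♯ D♯ E F♯ G♯ A.
So we need the interval from B up to A.
14 letter names make it a fourteenth; at 22 semitones (a half step narrower than major) the quality is minor.

minor fourteenth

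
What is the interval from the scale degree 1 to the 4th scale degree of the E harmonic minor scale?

perfect fourth

E harmonic minor: E F♯ G A B C D♯.
That puts E below A.
E up to A spans 4 letter names and 5 semitones — a perfect fourth.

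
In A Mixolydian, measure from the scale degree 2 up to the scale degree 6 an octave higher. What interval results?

perfect 12th

A mixolydian: A B C# D E F# G.
The scale degree 2 is B and the degree 6 (up an octave) is F#.
Counting 12 letters and 19 half steps from B gives a perfect twelfth.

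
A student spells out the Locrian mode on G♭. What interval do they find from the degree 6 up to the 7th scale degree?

major 2nd

G♭ locrian: G♭ A𝄫 B𝄫 C♭ D𝄫 E𝄫 F♭.
Degree 6 = E𝄫; scale degree 7 = F♭.
E𝄫 up to F♭ spans 2 letter names and 2 semitones — a major second.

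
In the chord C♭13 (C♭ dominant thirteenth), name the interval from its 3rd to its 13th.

C♭ dominant thirteenth: C♭-E♭-G♭-B𝄫-D♭-A♭.
That puts E♭ below A♭.
Counting 11 letters and 17 half steps from E♭ gives a perfect eleventh.

perfect eleventh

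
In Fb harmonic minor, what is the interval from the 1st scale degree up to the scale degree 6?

minor sixth

The scale runs Fb Gb Abb Bbb Cb Dbb Eb.
1st scale degree = Fb; 6th degree = Dbb.
From Fb to Dbb: 8 semitones over a sixth = minor.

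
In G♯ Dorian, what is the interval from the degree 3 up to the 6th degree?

Spelling G♯ Dorian: G♯ A♯ B C♯ D♯ E♯ F♯.
The degree 3 is B and the 6th degree is E♯.
B up to E♯ is 6 semitones, a half step wider than a perfect fourth, so the interval is augmented.

augmented fourth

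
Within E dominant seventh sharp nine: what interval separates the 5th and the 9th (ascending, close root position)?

augmented 5th

Spelling the chord: E G♯ B D F𝄪.
5th = B; 9th = F𝄪.
From B to F𝄪: 8 semitones over a fifth = augmented.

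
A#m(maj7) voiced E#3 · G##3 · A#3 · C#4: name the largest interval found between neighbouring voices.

major 3rd

Adjacent intervals: E#3→G##3 = major third; G##3→A#3 = minor second; A#3→C#4 = minor third.
The largest is E#3 to G##3, a major third (4 semitones).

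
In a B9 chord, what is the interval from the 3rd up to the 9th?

The chord tones of B9 are B, D#, F#, A, C#.
That puts D# below C#.
D# up to C# is 10 semitones, a half step narrower than a major seventh, so the interval is minor.

minor seventh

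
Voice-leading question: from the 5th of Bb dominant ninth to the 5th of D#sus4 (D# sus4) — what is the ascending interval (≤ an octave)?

augmented third

Bb dominant ninth has F as its 5th, and D#sus4 (D# sus4) has A# as its 5th.
3 letter names make it a third; at 5 semitones (a half step wider than major) the quality is augmented.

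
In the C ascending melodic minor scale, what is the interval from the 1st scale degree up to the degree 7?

The scale runs C D E♭ F G A B.
The 1st scale degree is C and the 7th scale degree is B.
C up to B spans 7 letter names and 11 semitones — a major seventh.

major seventh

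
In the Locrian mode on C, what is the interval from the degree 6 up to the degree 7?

C locrian: C Db Eb F Gb Ab Bb.
Degree 6 = Ab; degree 7 = Bb.
From Ab to Bb is 2 semitones, exactly the major second.

major second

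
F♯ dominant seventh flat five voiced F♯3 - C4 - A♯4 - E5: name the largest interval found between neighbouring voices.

augmented sixth

Adjacent intervals: F♯3→C4 = diminished fifth; C4→A♯4 = augmented sixth; A♯4→E5 = diminished fifth.
The largest is C4 to A♯4, an augmented sixth (10 semitones).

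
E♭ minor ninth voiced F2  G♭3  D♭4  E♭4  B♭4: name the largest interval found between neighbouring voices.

Adjacent intervals: F2→G♭3 = minor ninth; G♭3→D♭4 = perfect fifth; D♭4→E♭4 = major second; E♭4→B♭4 = perfect fifth.
The largest is F2 to G♭3, a minor ninth (13 semitones).

minor ninth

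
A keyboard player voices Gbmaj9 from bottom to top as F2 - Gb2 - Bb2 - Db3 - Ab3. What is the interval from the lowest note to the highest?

minor tenth

The outer voices are F2 and Ab3.
F up to Ab is 15 semitones, a half step narrower than a major tenth, so the interval is minor.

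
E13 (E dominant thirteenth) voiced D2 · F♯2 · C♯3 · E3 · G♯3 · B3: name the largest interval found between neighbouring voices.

perfect fifth

Adjacent intervals: D2→F♯2 = major third; F♯2→C♯3 = perfect fifth; C♯3→E3 = minor third; E3→G♯3 = major third; G♯3→B3 = minor third.
The largest is F♯2 to C♯3, a perfect fifth (7 semitones).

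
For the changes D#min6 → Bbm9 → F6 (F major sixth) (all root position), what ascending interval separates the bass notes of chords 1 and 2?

d6

The roots are D# and Bb.
From D# to Bb: 7 semitones over a sixth = diminished.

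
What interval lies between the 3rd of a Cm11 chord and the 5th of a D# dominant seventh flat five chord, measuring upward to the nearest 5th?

The 3rd of Cm11 is Eb; the 5th of D# dominant seventh flat five is A.
4 letter names make it a fourth; at 6 semitones (a half step wider than perfect) the quality is augmented.

A4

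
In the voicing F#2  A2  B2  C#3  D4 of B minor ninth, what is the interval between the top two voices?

Those voices are C#3 and D4.
C# up to D is 13 semitones, a half step narrower than a major ninth, so the interval is minor.

minor ninth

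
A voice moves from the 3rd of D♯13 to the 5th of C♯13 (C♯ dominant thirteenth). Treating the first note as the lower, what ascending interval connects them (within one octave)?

minor 2nd

D♯13 has F𝄪 as its 3rd, and C♯13 (C♯ dominant thirteenth) has G♯ as its 5th.
F𝄪 up to G♯ is 1 semitone, a half step narrower than a major second, so the interval is minor.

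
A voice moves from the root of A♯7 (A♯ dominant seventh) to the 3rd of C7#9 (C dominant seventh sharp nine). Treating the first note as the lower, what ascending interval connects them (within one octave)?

The root of A♯7 (A♯ dominant seventh) is A♯; the 3rd of C7#9 (C dominant seventh sharp nine) is E.
From A♯ to E: 6 semitones over a fifth = diminished.

diminished fifth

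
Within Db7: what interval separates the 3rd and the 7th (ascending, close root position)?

Spelling the chord: Db F Ab Cb.
The 3rd is F and the 7th is Cb.
From F to Cb: 6 semitones over a fifth = diminished.
This 3–7 tritone is the characteristic tension at the heart of the dominant sound.

diminished fifth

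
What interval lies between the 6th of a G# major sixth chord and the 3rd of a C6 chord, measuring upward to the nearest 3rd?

G# major sixth has E# as its 6th, and C6 has E as its 3rd.
8 letter names make it an octave; at 11 semitones (a half step narrower than perfect) the quality is diminished.

diminished octave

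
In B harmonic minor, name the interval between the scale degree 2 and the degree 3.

minor second

Spelling B harmonic minor: B C# D E F# G A#.
The scale degree 2 is C# and the degree 3 is D.
From C# to D: 1 semitone over a second = minor.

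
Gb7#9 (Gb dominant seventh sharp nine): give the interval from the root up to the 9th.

augmented 9th

The chord tones of Gb7#9 (Gb dominant seventh sharp nine) are Gb Bb Db Fb A.
So we need the interval from Gb up to A.
From Gb to A: 15 semitones over a ninth = augmented.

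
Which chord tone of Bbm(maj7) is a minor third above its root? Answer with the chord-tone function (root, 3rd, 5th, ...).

The chord tones of Bbm(maj7) are Bb–Db–F–A.
The root is Bb. A minor third above Bb is Db.
Db is the chord's 3rd.

3rd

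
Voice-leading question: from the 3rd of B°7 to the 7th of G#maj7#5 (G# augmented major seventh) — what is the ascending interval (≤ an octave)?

B°7 has D as its 3rd, and G#maj7#5 (G# augmented major seventh) has F## as its 7th.
3 letter names make it a third; at 5 semitones (a half step wider than major) the quality is augmented.

augmented 3rd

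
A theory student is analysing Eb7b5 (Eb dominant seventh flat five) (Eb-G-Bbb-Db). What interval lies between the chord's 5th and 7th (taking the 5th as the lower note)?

So we need the interval from Bbb up to Db.
Bbb up to Db spans 3 letter names and 4 semitones — a major third.

major 3rd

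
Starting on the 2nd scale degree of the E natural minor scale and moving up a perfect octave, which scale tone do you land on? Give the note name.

F#

The scale is E F# G A B C D.
The 2nd scale degree is F#; a perfect octave above that is F# — scale degree 2.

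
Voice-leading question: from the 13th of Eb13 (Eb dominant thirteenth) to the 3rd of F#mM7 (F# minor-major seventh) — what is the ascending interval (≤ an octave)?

Eb13 (Eb dominant thirteenth) has C as its 13th, and F#mM7 (F# minor-major seventh) has A as its 3rd.
From C to A is 9 semitones, exactly the major sixth.

major sixth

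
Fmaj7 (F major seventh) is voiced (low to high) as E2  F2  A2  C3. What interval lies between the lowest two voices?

minor second

Those voices are E2 and F2.
E up to F is 1 semitone, a half step narrower than a major second, so the interval is minor.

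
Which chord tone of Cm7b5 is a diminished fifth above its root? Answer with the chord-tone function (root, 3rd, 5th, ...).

5th

The chord tones of Cø7 are C–Eb–Gb–Bb.
The root is C. A diminished fifth above C is Gb.
Gb is the chord's 5th.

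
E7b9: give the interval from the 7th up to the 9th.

minor third

Spelling the chord: E-G#-B-D-F.
So we need the interval from D up to F.
3 letter names make it a third; at 3 semitones (a half step narrower than major) the quality is minor.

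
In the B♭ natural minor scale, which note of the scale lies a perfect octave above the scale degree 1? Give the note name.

Bb

The scale is B♭ C D♭ E♭ F G♭ A♭.
The scale degree 1 is B♭; a perfect octave above that is B♭ — scale degree 1.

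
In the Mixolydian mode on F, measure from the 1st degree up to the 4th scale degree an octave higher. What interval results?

perfect eleventh

The scale runs F G A B♭ C D E♭.
So we need the interval from F up to B♭.
From F to B♭ is 17 semitones, exactly the perfect eleventh.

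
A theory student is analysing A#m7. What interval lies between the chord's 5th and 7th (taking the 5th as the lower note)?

minor third

A#-7 (A# minor seventh): A#–C#–E#–G#.
5th = E#; 7th = G#.
3 letter names make it a third; at 3 semitones (a half step narrower than major) the quality is minor.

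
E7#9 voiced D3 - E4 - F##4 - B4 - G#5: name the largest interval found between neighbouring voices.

major ninth

Adjacent intervals: D3→E4 = major ninth; E4→F##4 = augmented second; F##4→B4 = diminished fourth; B4→G#5 = major sixth.
The largest is D3 to E4, a major ninth (14 semitones).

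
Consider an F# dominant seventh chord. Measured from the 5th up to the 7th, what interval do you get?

F#7 (F# dominant seventh): F# A# C# E.
5th = C#; 7th = E.
From C# to E: 3 semitones over a third = minor.

minor third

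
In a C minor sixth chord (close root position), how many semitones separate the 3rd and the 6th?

6

Cmin6 is spelled C-E♭-G-A.
E♭ to A is an augmented fourth: 6 semitones.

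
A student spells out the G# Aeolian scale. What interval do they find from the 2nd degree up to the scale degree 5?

Spelling the G# Aeolian scale: G# A# B C# D# E F#.
2nd degree = A#; scale degree 5 = D#.
From A# to D# is 5 semitones, exactly the perfect fourth.

P4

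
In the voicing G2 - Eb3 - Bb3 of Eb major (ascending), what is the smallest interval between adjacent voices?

Adjacent intervals: G2→Eb3 = minor sixth; Eb3→Bb3 = perfect fifth.
The smallest is Eb3 to Bb3, a perfect fifth (7 semitones).

perfect fifth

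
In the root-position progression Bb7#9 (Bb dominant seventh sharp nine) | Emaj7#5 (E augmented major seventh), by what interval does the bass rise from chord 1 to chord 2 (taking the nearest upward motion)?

The roots are Bb and E.
From Bb to E: 6 semitones over a fourth = augmented.

A4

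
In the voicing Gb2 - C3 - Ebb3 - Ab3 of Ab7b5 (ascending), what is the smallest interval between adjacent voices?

diminished third

Adjacent intervals: Gb2→C3 = augmented fourth; C3→Ebb3 = diminished third; Ebb3→Ab3 = augmented fourth.
The smallest is C3 to Ebb3, a diminished third (2 semitones).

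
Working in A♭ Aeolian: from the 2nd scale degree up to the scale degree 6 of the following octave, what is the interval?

d12

Spelling A♭ Aeolian: A♭ B♭ C♭ D♭ E♭ F♭ G♭.
So we need the interval from B♭ up to F♭.
B♭ up to F♭ is 18 semitones, a half step narrower than a perfect twelfth, so the interval is diminished.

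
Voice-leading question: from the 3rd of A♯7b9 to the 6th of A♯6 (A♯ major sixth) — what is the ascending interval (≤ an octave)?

The 3rd of A♯7b9 is C𝄪; the 6th of A♯6 (A♯ major sixth) is F𝄪.
C𝄪 up to F𝄪 spans 4 letter names and 5 semitones — a perfect fourth.

perfect fourth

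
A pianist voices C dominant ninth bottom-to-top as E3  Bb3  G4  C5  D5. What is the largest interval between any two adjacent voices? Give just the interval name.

Adjacent intervals: E3→Bb3 = diminished fifth; Bb3→G4 = major sixth; G4→C5 = perfect fourth; C5→D5 = major second.
The largest is Bb3 to G4, a major sixth (9 semitones).

major sixth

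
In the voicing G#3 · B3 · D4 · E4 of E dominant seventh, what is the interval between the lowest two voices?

Those voices are G#3 and B3.
3 letter names make it a third; at 3 semitones (a half step narrower than major) the quality is minor.

minor 3rd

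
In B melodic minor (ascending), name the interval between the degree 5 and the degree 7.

major third

Spelling B melodic minor (ascending): B C♯ D E F♯ G♯ A♯.
So we need the interval from F♯ up to A♯.
Counting 3 letters and 4 half steps from F♯ gives a major third.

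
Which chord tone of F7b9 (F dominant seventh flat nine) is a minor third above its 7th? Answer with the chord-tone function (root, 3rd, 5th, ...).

Spelling the chord: F A C E♭ G♭.
The 7th is E♭. A minor third above E♭ is G♭.
G♭ is the chord's 9th.

9th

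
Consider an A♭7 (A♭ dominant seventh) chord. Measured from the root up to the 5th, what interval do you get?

perfect fifth

Spelling the chord: A♭-C-E♭-G♭.
So we need the interval from A♭ up to E♭.
A♭ up to E♭ spans 5 letter names and 7 semitones — a perfect fifth.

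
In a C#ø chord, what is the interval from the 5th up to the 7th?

major third

C#ø7: C# E G B.
5th = G; 7th = B.
From G to B is 4 semitones, exactly the major third.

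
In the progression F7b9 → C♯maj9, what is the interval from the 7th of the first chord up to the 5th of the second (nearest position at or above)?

augmented third

F7b9 has E♭ as its 7th, and C♯maj9 has G♯ as its 5th.
From E♭ to G♯: 5 semitones over a third = augmented.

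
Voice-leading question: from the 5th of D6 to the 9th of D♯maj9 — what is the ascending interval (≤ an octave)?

D6 has A as its 5th, and D♯maj9 has E♯ as its 9th.
5 letter names make it a fifth; at 8 semitones (a half step wider than perfect) the quality is augmented.

A5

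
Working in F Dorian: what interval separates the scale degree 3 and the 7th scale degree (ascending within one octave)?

perfect fifth

F dorian: F G Ab Bb C D Eb.
That puts Ab below Eb.
From Ab to Eb is 7 semitones, exactly the perfect fifth.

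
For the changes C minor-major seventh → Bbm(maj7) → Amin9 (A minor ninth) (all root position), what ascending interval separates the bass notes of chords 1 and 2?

minor seventh

The roots are C and Bb.
C up to Bb is 10 semitones, a half step narrower than a major seventh, so the interval is minor.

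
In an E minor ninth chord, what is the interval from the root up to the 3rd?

minor third

The chord tones of Em9 (E minor ninth) are E, G, B, D, F#.
Root = E; 3rd = G.
3 letter names make it a third; at 3 semitones (a half step narrower than major) the quality is minor.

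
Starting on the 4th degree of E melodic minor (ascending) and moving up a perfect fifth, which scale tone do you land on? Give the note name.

E

The scale is E F# G A B C# D#.
The 4th degree is A; a perfect fifth above that is E — scale degree 1.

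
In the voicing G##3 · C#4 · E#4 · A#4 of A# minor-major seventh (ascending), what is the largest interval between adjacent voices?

Adjacent intervals: G##3→C#4 = diminished fourth; C#4→E#4 = major third; E#4→A#4 = perfect fourth.
The largest is E#4 to A#4, a perfect fourth (5 semitones).

perfect 4th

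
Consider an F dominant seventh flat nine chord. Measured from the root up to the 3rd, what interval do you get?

Spelling the chord: F, A, C, Eb, Gb.
Root = F; 3rd = A.
F up to A spans 3 letter names and 4 semitones — a major third.

major third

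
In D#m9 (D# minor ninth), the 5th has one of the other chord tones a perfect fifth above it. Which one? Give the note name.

E#

Spelling the chord: D# F# A# C# E#.
The 5th is A#. A perfect fifth above A# is E#.
E# is the chord's 9th.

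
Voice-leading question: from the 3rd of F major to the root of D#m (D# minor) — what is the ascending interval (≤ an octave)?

F major has A as its 3rd, and D#m (D# minor) has D# as its root.
From A to D#: 6 semitones over a fourth = augmented.

augmented 4th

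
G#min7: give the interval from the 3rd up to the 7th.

G#min7: G#–B–D#–F#.
3rd = B; 7th = F#.
Counting 5 letters and 7 half steps from B gives a perfect fifth.

perfect 5th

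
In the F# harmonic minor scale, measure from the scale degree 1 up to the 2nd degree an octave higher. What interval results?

M9

Spelling the F# harmonic minor scale: F# G# A B C# D E#.
The scale degree 1 is F# and the degree 2 (up an octave) is G#.
Counting 9 letters and 14 half steps from F# gives a major ninth.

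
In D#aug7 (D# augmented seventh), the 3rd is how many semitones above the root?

4

The chord tones of D#7#5 are D#–F##–A##–C#.
D# to F## is a major third: 4 semitones.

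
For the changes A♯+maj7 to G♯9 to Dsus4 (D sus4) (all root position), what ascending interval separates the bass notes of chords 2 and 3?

diminished fifth

The roots are G♯ and D.
5 letter names make it a fifth; at 6 semitones (a half step narrower than perfect) the quality is diminished.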